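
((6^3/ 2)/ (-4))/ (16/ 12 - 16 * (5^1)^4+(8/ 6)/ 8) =54/ 19997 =0.00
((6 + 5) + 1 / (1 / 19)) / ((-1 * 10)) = -3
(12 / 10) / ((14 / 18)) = 54 / 35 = 1.54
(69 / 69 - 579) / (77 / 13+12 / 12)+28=-55.49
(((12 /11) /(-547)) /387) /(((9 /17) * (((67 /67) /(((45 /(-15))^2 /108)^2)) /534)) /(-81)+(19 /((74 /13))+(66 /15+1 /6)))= -0.00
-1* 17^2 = -289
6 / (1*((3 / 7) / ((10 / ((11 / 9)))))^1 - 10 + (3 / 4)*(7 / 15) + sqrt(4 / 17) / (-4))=-172688040 / 276188237 + 529200*sqrt(17) / 276188237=-0.62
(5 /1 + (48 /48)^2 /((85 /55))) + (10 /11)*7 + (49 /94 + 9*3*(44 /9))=2540583 /17578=144.53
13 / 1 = 13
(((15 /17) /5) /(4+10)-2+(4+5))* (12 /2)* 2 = 10014 /119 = 84.15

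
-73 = -73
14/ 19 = 0.74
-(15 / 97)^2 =-225 / 9409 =-0.02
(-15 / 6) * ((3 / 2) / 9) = -5 / 12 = -0.42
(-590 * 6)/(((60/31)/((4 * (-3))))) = 21948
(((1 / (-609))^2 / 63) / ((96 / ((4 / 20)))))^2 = 0.00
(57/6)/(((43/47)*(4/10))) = 4465/172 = 25.96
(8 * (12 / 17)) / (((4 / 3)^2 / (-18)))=-972 / 17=-57.18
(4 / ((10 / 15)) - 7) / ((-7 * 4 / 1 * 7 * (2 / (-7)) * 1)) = -1 / 56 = -0.02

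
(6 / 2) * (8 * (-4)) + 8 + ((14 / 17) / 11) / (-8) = -65831 / 748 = -88.01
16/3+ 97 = 102.33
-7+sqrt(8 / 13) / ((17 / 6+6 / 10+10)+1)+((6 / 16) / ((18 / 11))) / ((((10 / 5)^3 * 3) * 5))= -40309 / 5760+60 * sqrt(26) / 5629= -6.94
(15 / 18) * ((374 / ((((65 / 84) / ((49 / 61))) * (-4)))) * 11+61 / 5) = -4184933 / 4758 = -879.56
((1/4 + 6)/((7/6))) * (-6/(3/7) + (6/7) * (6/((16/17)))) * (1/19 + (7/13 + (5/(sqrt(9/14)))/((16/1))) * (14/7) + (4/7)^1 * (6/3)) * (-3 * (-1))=-211281975/677768 -89625 * sqrt(14)/3136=-418.67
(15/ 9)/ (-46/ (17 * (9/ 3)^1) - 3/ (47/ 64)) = -3995/ 11954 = -0.33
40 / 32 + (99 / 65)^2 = 60329 / 16900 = 3.57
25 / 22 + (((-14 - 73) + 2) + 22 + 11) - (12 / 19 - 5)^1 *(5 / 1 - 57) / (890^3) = -936771625247 / 18417315125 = -50.86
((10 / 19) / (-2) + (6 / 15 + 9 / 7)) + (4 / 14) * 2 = 1326 / 665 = 1.99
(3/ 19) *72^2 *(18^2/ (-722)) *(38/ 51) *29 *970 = -47247598080/ 6137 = -7698810.18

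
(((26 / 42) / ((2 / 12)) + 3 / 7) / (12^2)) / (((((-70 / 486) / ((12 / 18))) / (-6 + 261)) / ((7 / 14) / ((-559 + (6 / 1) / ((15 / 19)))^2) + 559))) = -12568501781553 / 662135824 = -18981.76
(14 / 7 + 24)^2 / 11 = 676 / 11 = 61.45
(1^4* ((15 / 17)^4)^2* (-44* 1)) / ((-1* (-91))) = -112767187500 / 634793927131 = -0.18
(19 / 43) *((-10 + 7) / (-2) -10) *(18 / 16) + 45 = 40.77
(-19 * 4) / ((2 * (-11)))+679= 7507 / 11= 682.45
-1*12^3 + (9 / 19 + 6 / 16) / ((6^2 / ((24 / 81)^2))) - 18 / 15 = -359266808 / 207765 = -1729.20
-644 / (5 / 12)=-7728 / 5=-1545.60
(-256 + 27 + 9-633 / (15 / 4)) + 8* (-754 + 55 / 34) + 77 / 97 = -52826251 / 8245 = -6407.07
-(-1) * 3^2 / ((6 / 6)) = 9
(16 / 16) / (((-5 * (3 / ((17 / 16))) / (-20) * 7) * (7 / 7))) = 17 / 84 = 0.20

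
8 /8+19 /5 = 24 /5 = 4.80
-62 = -62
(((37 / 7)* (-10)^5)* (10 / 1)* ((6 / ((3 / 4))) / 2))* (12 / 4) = -444000000 / 7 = -63428571.43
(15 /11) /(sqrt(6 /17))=5 *sqrt(102) /22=2.30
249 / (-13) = -249 / 13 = -19.15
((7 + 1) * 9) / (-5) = -72 / 5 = -14.40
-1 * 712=-712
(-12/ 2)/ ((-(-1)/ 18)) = -108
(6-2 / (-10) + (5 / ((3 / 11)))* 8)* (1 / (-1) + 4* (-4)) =-38981 / 15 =-2598.73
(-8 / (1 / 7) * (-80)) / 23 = 4480 / 23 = 194.78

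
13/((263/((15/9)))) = 65/789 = 0.08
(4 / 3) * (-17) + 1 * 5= -53 / 3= -17.67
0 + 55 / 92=55 / 92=0.60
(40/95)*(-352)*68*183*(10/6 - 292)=10173948928/19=535470996.21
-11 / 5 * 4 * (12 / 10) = -264 / 25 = -10.56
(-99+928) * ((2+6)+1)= 7461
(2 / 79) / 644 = 1 / 25438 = 0.00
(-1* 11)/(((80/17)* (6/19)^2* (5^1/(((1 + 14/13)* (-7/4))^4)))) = -9570916244043/11698585600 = -818.13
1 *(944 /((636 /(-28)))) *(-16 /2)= 332.48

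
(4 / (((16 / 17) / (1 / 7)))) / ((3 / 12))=17 / 7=2.43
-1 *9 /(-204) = 3 /68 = 0.04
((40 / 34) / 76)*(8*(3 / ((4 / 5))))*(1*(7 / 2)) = 525 / 323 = 1.63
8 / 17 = 0.47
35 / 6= 5.83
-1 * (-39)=39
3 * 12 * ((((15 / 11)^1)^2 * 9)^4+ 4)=605375381741364 / 214358881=2824120.83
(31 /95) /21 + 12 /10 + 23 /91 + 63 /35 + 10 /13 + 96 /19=9.09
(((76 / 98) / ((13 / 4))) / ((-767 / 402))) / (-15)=20368 / 2442895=0.01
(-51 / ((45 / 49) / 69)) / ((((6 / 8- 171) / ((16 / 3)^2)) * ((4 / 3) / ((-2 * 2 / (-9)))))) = 19618816 / 91935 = 213.40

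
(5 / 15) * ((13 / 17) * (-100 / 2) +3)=-599 / 51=-11.75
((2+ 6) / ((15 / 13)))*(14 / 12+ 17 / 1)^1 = 5668 / 45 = 125.96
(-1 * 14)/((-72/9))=1.75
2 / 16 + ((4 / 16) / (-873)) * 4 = 865 / 6984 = 0.12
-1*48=-48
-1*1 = -1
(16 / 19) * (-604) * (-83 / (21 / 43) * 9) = 103472448 / 133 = 777988.33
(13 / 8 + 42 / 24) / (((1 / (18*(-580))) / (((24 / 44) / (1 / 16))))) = -3382560 / 11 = -307505.45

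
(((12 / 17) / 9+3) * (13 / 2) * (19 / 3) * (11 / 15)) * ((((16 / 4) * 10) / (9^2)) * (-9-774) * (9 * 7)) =-346374028 / 153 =-2263882.54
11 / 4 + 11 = 55 / 4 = 13.75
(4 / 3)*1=4 / 3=1.33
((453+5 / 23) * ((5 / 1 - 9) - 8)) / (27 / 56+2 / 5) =-35024640 / 5681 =-6165.22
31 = 31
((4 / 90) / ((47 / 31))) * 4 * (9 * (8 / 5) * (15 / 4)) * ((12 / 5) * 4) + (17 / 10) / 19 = 2718107 / 44650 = 60.88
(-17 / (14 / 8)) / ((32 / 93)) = -1581 / 56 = -28.23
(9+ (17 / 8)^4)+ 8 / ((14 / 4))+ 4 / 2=965575 / 28672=33.68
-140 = -140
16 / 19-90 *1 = -1694 / 19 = -89.16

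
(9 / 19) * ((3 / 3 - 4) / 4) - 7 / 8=-187 / 152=-1.23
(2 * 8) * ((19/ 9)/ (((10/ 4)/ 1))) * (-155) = -18848/ 9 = -2094.22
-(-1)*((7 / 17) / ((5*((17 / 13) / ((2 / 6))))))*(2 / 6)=91 / 13005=0.01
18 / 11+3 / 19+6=1629 / 209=7.79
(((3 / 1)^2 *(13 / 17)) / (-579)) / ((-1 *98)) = 39 / 321538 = 0.00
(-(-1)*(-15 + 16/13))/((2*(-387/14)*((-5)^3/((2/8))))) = -1253/2515500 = -0.00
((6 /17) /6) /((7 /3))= 3 /119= 0.03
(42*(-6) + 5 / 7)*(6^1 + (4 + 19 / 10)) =-29903 / 10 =-2990.30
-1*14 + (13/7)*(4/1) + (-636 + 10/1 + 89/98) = -61903/98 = -631.66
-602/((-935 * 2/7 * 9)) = 2107/8415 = 0.25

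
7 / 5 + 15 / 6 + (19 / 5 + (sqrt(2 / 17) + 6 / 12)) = sqrt(34) / 17 + 41 / 5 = 8.54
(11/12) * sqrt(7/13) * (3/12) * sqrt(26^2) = 11 * sqrt(91)/24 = 4.37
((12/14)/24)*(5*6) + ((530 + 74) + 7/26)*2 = 220149/182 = 1209.61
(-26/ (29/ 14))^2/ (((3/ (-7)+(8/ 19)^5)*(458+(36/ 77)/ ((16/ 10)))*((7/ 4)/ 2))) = -31091246041856/ 32868754313669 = -0.95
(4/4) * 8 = 8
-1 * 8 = -8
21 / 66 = 7 / 22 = 0.32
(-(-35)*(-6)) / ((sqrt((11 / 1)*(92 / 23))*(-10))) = 21*sqrt(11) / 22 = 3.17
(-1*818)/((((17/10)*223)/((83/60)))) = -33947/11373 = -2.98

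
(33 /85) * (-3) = -99 /85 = -1.16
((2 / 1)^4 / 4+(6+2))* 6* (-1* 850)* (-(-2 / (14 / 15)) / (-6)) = 21857.14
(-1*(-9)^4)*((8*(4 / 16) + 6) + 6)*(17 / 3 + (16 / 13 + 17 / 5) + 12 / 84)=-62333874 / 65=-958982.68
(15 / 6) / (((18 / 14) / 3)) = 35 / 6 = 5.83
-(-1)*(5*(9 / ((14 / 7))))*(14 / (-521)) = -315 / 521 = -0.60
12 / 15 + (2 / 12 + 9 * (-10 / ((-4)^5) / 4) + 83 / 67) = 4584617 / 2058240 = 2.23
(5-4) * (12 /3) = 4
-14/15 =-0.93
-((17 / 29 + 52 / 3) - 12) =-515 / 87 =-5.92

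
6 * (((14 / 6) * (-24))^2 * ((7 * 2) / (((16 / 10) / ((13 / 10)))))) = 214032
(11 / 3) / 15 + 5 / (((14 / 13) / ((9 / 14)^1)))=3.23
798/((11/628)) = 501144/11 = 45558.55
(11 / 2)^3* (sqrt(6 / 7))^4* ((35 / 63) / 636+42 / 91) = 45798379 / 810264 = 56.52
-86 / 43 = -2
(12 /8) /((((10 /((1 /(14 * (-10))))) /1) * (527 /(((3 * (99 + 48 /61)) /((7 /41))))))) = -2246103 /630081200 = -0.00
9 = 9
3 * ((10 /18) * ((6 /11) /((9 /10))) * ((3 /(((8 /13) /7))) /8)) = 2275 /528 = 4.31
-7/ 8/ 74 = -7/ 592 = -0.01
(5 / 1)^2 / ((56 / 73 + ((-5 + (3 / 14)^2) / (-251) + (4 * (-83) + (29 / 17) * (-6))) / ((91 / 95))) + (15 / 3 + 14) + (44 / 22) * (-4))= -138893836900 / 1919462132527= -0.07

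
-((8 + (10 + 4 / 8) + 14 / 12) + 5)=-74 / 3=-24.67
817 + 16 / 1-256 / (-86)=35947 / 43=835.98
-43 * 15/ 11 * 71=-45795/ 11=-4163.18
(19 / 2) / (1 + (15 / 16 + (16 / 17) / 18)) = 4.77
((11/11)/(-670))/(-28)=1/18760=0.00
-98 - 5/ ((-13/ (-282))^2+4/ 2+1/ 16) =-65951882/ 656749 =-100.42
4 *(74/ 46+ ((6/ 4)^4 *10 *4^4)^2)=15452467348/ 23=671846406.43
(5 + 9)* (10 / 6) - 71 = -47.67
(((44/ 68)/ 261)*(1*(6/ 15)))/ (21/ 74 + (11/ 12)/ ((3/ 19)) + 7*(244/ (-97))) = -28712/ 333512035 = -0.00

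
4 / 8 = 1 / 2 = 0.50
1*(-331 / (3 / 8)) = -2648 / 3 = -882.67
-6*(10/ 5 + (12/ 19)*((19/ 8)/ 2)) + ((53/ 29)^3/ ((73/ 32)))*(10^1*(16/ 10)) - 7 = 68771389/ 3560794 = 19.31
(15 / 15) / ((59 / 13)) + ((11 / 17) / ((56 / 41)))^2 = 23782611 / 53471936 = 0.44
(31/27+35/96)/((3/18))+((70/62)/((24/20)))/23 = 936091/102672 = 9.12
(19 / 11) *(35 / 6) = 665 / 66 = 10.08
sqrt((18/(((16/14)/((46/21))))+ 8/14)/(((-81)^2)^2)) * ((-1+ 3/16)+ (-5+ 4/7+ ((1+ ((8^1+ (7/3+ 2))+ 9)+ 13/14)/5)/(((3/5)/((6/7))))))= 3305 * sqrt(6874)/216040608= 0.00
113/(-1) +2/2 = -112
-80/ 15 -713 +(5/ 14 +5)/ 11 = -331645/ 462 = -717.85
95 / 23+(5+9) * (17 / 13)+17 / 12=85591 / 3588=23.85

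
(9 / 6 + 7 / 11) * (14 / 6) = 329 / 66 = 4.98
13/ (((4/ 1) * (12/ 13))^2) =2197/ 2304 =0.95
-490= -490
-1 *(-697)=697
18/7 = 2.57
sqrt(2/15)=0.37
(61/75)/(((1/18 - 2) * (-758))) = 0.00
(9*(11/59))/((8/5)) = 495/472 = 1.05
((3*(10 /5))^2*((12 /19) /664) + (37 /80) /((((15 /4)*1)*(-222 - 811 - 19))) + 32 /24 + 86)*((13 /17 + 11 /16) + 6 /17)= 21350098425841 /135374726400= 157.71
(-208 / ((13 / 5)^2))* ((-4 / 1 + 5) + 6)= -2800 / 13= -215.38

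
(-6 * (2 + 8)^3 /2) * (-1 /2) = 1500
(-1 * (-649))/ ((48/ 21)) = 4543/ 16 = 283.94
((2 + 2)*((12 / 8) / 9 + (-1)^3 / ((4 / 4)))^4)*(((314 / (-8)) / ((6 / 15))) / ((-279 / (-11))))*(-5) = 26984375 / 723168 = 37.31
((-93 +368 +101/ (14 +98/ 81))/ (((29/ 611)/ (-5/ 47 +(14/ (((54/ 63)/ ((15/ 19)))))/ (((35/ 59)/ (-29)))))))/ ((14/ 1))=-1269808544771/ 4751824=-267225.50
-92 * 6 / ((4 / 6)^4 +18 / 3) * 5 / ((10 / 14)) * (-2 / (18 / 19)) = 1316.22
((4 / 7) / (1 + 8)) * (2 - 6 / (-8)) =11 / 63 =0.17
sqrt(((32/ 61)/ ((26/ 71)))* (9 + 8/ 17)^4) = 103684* sqrt(56303)/ 229177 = 107.35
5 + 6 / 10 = 28 / 5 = 5.60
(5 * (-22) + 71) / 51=-13 / 17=-0.76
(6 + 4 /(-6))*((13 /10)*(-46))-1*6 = -4874 /15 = -324.93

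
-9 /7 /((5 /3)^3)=-243 /875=-0.28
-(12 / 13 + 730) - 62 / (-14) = -66111 / 91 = -726.49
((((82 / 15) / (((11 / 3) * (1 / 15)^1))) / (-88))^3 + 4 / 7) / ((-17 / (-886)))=195138641321 / 6746104288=28.93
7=7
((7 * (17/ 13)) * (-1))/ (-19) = 119/ 247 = 0.48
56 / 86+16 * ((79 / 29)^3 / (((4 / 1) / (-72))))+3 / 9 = -18314287525 / 3146181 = -5821.12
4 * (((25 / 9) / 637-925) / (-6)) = 10606000 / 17199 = 616.66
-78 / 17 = -4.59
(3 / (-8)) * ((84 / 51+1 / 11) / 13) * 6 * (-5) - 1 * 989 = -738647 / 748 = -987.50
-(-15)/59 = 15/59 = 0.25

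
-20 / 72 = -5 / 18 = -0.28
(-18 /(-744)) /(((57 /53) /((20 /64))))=265 /37696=0.01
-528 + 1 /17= -527.94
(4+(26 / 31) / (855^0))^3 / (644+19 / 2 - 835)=-2250000 / 3604711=-0.62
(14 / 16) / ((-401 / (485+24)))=-1.11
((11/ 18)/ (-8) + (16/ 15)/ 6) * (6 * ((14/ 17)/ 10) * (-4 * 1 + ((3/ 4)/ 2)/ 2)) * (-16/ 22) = 31171/ 224400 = 0.14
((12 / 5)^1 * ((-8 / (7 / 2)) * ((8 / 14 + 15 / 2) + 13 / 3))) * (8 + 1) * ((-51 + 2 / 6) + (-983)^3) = 142524914032608 / 245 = 581734342990.24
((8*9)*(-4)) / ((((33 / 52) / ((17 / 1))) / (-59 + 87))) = -2376192 / 11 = -216017.45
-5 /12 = -0.42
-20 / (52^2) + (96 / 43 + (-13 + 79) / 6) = 384429 / 29068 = 13.23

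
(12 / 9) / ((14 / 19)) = 38 / 21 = 1.81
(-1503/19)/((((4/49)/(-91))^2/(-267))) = 7978939767981/304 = 26246512394.67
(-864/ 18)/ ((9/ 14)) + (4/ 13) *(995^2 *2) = 23757688/ 39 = 609171.49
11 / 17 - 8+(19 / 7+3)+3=162 / 119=1.36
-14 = -14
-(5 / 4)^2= -25 / 16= -1.56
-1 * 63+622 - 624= -65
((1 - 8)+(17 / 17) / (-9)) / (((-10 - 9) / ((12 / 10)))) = 128 / 285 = 0.45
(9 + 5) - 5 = 9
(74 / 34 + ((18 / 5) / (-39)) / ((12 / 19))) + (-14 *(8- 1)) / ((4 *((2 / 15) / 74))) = -15022994 / 1105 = -13595.47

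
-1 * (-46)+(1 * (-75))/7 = 247/7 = 35.29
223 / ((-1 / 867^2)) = -167626647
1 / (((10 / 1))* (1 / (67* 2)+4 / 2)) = 67 / 1345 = 0.05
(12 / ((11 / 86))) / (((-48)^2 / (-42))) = -301 / 176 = -1.71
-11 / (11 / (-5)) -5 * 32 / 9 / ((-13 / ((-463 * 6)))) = -147965 / 39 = -3793.97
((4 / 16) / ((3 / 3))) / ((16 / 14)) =7 / 32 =0.22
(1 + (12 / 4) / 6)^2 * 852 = 1917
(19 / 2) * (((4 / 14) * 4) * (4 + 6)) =760 / 7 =108.57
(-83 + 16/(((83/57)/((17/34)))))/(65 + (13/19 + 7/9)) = -1100043/943295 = -1.17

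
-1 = -1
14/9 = 1.56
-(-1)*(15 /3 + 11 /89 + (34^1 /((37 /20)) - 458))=-1430802 /3293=-434.50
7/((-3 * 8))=-7/24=-0.29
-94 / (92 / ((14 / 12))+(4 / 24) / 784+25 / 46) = -10170048 / 8590535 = -1.18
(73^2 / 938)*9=47961 / 938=51.13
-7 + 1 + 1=-5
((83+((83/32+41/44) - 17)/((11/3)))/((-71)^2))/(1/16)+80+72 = 185735291/1219922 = 152.25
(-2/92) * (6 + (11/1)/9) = -65/414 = -0.16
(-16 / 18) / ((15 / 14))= -112 / 135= -0.83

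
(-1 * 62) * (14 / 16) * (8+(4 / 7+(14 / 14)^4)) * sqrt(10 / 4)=-2077 * sqrt(10) / 8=-821.01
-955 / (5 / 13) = -2483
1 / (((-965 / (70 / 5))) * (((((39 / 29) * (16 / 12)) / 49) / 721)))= -7171787 / 25090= -285.84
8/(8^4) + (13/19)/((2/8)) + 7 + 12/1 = 211475/9728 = 21.74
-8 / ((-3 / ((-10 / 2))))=-40 / 3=-13.33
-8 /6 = -4 /3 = -1.33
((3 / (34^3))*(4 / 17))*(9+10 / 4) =69 / 334084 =0.00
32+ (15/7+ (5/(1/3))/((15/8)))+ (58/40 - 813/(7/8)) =-17711/20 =-885.55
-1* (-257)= 257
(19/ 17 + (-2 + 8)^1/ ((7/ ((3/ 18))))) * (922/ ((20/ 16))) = 110640/ 119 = 929.75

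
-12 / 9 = -4 / 3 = -1.33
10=10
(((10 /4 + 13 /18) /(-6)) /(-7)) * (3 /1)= 29 /126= 0.23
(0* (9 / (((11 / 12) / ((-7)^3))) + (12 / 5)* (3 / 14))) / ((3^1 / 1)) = 0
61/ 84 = 0.73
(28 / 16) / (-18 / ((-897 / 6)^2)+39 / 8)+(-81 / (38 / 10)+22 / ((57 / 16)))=-2453743 / 166003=-14.78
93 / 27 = 31 / 9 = 3.44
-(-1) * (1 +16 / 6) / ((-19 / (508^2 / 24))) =-354838 / 171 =-2075.08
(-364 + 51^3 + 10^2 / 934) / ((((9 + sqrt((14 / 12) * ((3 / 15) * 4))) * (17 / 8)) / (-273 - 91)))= -24286198416480 / 9534739 + 179897766048 * sqrt(210) / 9534739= -2273710.07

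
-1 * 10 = -10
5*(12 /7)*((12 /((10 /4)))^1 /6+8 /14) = 576 /49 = 11.76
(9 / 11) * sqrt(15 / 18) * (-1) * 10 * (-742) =11130 * sqrt(30) / 11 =5541.96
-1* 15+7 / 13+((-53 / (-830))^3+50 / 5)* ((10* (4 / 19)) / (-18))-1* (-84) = 68.37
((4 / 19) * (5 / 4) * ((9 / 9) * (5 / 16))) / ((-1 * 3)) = -25 / 912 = -0.03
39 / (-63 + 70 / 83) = -3237 / 5159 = -0.63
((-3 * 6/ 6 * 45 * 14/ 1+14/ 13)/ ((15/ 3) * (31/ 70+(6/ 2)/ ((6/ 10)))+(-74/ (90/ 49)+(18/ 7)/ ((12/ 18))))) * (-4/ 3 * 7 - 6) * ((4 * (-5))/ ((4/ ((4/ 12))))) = 5237.07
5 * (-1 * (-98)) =490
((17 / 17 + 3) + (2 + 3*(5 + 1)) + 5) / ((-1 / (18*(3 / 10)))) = -783 / 5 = -156.60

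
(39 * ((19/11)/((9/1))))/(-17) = -247/561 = -0.44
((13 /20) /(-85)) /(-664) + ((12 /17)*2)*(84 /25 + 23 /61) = 363277849 /68856800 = 5.28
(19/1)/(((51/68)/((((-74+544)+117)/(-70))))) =-22306/105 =-212.44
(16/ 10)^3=512/ 125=4.10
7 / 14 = 1 / 2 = 0.50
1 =1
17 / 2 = 8.50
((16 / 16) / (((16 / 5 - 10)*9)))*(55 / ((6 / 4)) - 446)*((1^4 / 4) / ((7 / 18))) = 1535 / 357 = 4.30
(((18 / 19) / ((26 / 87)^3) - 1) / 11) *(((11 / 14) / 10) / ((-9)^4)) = 1151911 / 30674092176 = 0.00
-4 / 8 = -1 / 2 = -0.50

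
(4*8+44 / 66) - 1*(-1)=101 / 3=33.67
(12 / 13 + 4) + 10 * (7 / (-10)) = -27 / 13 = -2.08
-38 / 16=-19 / 8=-2.38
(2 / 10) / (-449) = -1 / 2245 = -0.00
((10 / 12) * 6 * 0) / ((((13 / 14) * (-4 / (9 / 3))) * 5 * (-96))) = 0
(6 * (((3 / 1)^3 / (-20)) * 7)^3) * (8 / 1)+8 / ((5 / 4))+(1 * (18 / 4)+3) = -20246857 / 500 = -40493.71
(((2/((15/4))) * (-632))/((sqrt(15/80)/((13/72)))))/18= -16432 * sqrt(3)/3645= -7.81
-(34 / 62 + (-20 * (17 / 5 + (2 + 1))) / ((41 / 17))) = 66759 / 1271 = 52.52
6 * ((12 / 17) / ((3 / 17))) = 24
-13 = -13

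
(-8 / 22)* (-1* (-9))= -36 / 11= -3.27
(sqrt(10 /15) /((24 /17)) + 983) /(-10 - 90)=-983 /100 - 17*sqrt(6) /7200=-9.84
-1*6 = -6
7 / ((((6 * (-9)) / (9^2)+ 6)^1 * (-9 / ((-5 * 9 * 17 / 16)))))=1785 / 256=6.97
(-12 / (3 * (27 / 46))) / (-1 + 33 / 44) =736 / 27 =27.26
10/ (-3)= -10/ 3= -3.33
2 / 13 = 0.15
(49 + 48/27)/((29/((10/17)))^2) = 45700/2187441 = 0.02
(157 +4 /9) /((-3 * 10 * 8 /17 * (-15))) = 24089 /32400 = 0.74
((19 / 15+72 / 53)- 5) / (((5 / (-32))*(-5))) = -60416 / 19875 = -3.04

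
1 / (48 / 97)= 97 / 48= 2.02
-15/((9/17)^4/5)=-2088025/2187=-954.74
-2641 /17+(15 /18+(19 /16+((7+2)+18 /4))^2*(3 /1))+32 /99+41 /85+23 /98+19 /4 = 52614066341 /105557760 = 498.44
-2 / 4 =-1 / 2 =-0.50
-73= -73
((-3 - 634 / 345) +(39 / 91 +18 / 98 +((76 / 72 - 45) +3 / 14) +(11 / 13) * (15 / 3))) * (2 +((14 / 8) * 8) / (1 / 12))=-7433.22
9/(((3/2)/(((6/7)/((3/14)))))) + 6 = 30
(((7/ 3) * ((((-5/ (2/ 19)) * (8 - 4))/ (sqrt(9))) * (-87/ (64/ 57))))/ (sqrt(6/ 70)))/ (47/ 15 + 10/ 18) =5496225 * sqrt(105)/ 5312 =10602.32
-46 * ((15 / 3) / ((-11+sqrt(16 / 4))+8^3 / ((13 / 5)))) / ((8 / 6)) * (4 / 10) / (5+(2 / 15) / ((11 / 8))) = -148005 / 2054563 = -0.07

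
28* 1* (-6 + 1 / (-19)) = -3220 / 19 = -169.47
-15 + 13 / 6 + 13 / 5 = -307 / 30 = -10.23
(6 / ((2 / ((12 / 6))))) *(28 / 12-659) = -3940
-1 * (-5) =5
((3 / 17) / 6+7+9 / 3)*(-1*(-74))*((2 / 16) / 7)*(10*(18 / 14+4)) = 2334145 / 3332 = 700.52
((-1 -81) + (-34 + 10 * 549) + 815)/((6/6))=6189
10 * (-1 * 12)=-120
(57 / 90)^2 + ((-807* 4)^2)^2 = 97718459904230761 / 900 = 108576066560256.40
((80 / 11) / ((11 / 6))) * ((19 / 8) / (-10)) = -114 / 121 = -0.94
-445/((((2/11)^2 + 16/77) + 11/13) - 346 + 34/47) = 46059013/35624793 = 1.29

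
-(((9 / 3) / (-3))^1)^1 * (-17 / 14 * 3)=-51 / 14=-3.64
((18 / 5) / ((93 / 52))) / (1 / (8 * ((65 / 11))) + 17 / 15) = 97344 / 55831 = 1.74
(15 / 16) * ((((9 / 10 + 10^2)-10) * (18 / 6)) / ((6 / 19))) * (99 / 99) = 51813 / 64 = 809.58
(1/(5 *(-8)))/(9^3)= -1/29160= -0.00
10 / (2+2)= 5 / 2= 2.50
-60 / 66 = -10 / 11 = -0.91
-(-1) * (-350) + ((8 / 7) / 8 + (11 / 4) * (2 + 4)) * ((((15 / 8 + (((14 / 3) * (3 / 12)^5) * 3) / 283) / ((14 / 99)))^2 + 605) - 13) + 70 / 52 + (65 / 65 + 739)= 9863287922797208749 / 748928318308352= 13169.87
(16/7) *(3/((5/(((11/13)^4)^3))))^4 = 125734334985194322473256015540086266645389133989628176/1289017958895669210843192569337038935705652159885651404375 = 0.00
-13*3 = -39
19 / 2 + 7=33 / 2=16.50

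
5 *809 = 4045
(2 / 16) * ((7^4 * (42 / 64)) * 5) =252105 / 256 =984.79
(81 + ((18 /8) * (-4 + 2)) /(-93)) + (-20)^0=5087 /62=82.05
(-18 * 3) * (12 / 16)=-81 / 2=-40.50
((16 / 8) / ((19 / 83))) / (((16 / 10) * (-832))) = -415 / 63232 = -0.01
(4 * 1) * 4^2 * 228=14592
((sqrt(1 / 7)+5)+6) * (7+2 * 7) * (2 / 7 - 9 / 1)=-2082.17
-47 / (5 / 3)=-141 / 5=-28.20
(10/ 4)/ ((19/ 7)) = 35/ 38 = 0.92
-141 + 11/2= -271/2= -135.50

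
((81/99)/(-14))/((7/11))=-9/98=-0.09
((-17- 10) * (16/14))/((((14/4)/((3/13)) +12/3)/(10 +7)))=-22032/805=-27.37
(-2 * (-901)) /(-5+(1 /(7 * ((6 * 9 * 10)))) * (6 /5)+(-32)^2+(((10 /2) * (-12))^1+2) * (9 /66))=62439300 /35034311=1.78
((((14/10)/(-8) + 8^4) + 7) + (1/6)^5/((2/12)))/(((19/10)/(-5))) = -132931555/12312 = -10796.91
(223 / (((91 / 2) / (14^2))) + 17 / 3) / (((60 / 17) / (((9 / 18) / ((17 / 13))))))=7537 / 72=104.68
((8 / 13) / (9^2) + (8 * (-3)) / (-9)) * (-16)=-45056 / 1053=-42.79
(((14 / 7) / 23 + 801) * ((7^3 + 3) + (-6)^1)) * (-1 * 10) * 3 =-187935000 / 23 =-8171086.96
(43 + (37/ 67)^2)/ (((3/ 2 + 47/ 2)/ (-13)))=-2527148/ 112225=-22.52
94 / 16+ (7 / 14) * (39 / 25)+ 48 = 10931 / 200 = 54.66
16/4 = 4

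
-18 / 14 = -9 / 7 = -1.29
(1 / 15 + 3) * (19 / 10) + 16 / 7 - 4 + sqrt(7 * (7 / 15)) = 7 * sqrt(15) / 15 + 2159 / 525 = 5.92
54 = 54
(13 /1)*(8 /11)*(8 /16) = 52 /11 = 4.73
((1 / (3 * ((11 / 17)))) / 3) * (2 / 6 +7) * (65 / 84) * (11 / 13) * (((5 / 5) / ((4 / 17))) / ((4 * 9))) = 15895 / 163296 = 0.10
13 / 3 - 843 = -2516 / 3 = -838.67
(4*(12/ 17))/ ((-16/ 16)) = -48/ 17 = -2.82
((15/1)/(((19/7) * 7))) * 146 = 2190/19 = 115.26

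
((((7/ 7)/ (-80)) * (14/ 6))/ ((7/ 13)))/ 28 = -13/ 6720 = -0.00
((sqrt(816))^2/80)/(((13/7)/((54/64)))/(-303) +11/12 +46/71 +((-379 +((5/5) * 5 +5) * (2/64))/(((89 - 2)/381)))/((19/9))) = -1828119322512/140513536268185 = -0.01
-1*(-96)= 96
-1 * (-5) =5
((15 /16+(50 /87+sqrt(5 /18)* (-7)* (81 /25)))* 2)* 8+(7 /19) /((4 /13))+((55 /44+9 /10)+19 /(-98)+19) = 37541213 /809970 - 1512* sqrt(10) /25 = -144.91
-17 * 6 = -102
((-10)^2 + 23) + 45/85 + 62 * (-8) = -6332/17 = -372.47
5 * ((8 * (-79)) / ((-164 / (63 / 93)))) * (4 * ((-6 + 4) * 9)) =-1194480 / 1271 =-939.80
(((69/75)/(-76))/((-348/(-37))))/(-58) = 851/38349600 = 0.00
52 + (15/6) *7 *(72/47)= 3704/47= 78.81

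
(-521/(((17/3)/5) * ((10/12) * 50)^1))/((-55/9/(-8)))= -337608/23375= -14.44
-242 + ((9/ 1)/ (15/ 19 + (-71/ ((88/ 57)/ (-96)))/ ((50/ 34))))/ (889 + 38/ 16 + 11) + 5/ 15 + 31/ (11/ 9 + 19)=-240.13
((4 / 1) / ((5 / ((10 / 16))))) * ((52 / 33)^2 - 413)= -447053 / 2178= -205.26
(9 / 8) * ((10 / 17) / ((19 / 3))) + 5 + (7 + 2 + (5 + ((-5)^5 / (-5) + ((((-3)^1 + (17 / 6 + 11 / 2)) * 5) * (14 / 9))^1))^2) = 424689679367 / 941868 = 450901.48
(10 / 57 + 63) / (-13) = -277 / 57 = -4.86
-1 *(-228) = 228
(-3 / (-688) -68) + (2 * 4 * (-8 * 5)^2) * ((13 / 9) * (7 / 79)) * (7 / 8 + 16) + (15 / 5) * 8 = 1500200749 / 54352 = 27601.57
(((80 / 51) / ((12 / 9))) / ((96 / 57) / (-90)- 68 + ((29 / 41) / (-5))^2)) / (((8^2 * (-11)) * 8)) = 35931375 / 11696502784384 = 0.00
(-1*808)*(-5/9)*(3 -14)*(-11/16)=61105/18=3394.72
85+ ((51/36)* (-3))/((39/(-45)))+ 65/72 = 84995/936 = 90.81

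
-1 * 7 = -7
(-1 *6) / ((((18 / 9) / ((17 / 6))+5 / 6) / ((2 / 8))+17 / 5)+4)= -1530 / 3457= -0.44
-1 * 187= -187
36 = 36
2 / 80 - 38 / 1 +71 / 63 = -92857 / 2520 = -36.85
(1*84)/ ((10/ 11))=92.40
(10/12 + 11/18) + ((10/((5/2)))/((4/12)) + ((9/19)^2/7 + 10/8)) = 1339699/90972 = 14.73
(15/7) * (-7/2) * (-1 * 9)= 135/2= 67.50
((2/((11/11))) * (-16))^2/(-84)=-12.19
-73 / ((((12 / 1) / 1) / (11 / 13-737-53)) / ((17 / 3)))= 12731419 / 468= 27203.89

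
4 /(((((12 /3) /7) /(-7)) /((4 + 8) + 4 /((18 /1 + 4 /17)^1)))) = -92806 /155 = -598.75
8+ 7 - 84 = -69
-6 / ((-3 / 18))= 36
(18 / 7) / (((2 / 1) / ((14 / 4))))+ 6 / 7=75 / 14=5.36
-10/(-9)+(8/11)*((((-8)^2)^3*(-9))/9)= -190649.07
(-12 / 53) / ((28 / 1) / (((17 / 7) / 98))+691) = -204 / 1640615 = -0.00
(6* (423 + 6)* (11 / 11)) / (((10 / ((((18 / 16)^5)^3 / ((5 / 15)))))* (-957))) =-24089262455073933 / 5101733952880640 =-4.72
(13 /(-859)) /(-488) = 13 /419192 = 0.00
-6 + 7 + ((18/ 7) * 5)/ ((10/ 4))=43/ 7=6.14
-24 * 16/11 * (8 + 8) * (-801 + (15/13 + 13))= 62846976/143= 439489.34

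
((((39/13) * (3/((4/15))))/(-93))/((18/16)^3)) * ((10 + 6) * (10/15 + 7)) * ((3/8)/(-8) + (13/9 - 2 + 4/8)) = 217120/67797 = 3.20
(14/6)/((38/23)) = 161/114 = 1.41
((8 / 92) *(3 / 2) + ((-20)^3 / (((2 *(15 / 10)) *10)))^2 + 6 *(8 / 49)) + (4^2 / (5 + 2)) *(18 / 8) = 721343423 / 10143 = 71117.36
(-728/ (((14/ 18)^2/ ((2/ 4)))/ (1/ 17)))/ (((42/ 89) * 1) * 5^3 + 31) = -374868/ 953071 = -0.39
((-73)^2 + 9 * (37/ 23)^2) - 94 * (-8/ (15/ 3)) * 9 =17737082/ 2645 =6705.89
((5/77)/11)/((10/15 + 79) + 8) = 15/222761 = 0.00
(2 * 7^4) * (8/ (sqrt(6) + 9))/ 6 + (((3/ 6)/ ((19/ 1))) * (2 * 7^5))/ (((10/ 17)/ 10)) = 7507927/ 475-19208 * sqrt(6)/ 225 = 15597.05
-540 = -540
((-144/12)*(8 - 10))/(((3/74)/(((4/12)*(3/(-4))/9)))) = -148/9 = -16.44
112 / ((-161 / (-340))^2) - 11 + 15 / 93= 488.65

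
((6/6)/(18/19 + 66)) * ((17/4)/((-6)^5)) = -323/39564288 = -0.00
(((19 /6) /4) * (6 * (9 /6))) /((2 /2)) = 57 /8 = 7.12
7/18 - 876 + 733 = -2567/18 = -142.61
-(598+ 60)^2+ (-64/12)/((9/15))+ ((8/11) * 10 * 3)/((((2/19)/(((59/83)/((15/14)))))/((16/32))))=-3557173244/8217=-432904.13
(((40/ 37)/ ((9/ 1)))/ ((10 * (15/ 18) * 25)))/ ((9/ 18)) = 0.00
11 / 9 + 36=335 / 9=37.22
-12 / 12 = -1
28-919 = -891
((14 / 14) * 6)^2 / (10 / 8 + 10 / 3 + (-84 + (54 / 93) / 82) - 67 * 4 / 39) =-2379312 / 5702509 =-0.42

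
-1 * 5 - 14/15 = -89/15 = -5.93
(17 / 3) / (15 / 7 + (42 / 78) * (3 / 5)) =455 / 198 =2.30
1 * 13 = 13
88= 88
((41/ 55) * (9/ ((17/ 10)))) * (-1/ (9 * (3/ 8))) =-656/ 561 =-1.17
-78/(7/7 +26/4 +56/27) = -4212/517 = -8.15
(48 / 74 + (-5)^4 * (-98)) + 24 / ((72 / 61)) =-6796421 / 111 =-61229.02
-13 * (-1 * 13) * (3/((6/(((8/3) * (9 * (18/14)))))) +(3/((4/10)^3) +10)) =684281/56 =12219.30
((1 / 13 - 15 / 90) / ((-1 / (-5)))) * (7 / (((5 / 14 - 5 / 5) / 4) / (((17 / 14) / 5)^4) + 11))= 20462645 / 229321482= 0.09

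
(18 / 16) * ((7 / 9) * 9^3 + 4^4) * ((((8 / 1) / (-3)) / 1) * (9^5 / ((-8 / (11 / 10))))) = 1603711791 / 80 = 20046397.39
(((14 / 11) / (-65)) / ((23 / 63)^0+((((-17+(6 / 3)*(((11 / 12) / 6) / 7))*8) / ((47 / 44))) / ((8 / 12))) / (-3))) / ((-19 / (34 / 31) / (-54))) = -0.00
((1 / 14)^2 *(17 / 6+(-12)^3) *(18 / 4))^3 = -29944060385877 / 481890304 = -62138.75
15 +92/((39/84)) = 2771/13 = 213.15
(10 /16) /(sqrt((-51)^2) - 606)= -0.00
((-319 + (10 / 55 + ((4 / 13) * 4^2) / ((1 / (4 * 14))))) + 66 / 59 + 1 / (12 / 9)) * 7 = -9746443 / 33748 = -288.80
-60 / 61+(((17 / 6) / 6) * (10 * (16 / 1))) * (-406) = -16841420 / 549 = -30676.54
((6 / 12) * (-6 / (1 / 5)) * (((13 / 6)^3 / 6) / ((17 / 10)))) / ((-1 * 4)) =54925 / 14688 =3.74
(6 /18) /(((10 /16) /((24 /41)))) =64 /205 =0.31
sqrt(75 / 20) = sqrt(15) / 2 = 1.94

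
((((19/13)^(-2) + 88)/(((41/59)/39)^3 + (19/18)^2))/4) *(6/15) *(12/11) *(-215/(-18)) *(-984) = -65851780156060687776/646837791881545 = -101805.71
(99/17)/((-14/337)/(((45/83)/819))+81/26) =-4337190/44417719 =-0.10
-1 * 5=-5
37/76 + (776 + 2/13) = 767321/988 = 776.64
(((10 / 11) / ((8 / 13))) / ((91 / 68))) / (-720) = -17 / 11088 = -0.00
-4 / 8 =-1 / 2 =-0.50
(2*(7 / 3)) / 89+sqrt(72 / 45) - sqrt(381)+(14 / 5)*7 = -sqrt(381)+2*sqrt(10) / 5+26236 / 1335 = 1.40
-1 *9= -9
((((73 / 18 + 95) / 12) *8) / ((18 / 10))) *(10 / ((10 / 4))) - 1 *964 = -198592 / 243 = -817.25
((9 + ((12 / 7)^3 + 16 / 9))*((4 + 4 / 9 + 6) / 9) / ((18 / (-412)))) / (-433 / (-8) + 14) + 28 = 26778186404 / 1226480535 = 21.83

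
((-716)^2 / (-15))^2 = 262816174336 / 225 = 1168071885.94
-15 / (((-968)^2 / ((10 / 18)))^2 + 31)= -375 / 71119132103431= -0.00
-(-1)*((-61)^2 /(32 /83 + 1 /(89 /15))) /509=27487027 /2083337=13.19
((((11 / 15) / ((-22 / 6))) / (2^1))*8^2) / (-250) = 16 / 625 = 0.03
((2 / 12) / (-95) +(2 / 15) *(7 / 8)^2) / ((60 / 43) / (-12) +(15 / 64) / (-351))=-613782 / 715445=-0.86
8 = 8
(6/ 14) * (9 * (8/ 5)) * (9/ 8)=243/ 35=6.94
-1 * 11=-11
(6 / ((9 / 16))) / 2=5.33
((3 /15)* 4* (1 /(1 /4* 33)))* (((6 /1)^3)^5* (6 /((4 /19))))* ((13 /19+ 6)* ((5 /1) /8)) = 59713493041152 /11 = 5428499367377.45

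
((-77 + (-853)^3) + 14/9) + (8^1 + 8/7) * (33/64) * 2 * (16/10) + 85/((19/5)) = -3714593332217/5985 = -620650514.99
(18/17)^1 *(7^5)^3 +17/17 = 85456107178991/17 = 5026829834058.29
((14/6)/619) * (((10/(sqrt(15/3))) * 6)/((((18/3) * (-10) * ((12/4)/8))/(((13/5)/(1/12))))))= -2912 * sqrt(5)/46425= -0.14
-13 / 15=-0.87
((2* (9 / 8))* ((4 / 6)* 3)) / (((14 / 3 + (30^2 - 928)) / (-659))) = 17793 / 140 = 127.09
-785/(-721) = 785/721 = 1.09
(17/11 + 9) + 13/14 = 1767/154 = 11.47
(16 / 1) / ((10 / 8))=64 / 5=12.80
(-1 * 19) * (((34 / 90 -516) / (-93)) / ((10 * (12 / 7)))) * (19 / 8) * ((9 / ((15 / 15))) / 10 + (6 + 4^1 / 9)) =-38757061441 / 361584000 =-107.19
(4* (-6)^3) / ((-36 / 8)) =192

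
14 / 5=2.80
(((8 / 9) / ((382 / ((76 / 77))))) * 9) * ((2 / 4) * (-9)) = -1368 / 14707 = -0.09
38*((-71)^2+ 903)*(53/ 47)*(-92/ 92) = -254706.72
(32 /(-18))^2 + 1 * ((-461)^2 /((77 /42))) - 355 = 102971717 /891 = 115568.71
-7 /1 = -7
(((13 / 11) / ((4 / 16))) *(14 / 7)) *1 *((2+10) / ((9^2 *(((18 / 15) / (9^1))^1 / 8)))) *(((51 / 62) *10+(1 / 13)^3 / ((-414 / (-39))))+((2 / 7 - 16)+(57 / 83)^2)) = -78283766307520 / 132752759139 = -589.70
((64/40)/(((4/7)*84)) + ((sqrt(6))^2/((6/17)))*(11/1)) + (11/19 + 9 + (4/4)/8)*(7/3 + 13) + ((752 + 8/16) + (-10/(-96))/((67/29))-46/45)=996621569/916560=1087.35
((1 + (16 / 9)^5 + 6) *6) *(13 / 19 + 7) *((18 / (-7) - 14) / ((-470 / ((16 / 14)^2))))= 1584579851776 / 30144416085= 52.57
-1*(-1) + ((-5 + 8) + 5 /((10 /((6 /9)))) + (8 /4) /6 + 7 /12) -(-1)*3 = 33 /4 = 8.25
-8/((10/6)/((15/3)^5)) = -15000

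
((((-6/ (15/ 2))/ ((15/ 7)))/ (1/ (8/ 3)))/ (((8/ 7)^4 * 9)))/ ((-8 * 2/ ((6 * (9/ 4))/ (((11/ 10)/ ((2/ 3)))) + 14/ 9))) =4050487/ 102643200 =0.04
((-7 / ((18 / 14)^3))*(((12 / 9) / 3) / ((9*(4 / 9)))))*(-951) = 761117 / 2187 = 348.02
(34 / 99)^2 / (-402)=-578 / 1970001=-0.00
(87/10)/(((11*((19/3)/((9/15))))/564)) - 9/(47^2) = 487713429/11542025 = 42.26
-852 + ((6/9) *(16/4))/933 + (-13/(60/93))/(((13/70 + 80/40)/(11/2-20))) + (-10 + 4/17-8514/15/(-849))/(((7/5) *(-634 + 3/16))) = -2746567165809553/3823640644572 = -718.31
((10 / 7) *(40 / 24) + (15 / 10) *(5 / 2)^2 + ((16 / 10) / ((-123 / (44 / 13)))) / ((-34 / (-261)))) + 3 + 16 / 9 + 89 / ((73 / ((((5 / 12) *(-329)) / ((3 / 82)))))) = -7587548466559 / 1666861560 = -4552.00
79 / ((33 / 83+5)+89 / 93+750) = 609801 / 5838301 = 0.10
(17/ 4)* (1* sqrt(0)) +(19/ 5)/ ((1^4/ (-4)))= -15.20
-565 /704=-0.80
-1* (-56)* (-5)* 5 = -1400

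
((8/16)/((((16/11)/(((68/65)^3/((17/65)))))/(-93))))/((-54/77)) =7588273/38025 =199.56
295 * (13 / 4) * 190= 364325 / 2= 182162.50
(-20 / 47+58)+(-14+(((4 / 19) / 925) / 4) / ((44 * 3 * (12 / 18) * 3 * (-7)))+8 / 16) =67279419853 / 1526494200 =44.07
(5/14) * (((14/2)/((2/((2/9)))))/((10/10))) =5/18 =0.28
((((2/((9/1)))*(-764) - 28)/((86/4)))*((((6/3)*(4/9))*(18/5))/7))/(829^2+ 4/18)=-11392/1861736471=-0.00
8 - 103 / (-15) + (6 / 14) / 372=14.87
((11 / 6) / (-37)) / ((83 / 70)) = -385 / 9213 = -0.04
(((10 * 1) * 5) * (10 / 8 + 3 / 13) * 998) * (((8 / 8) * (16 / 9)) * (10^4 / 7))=21956000000 / 117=187658119.66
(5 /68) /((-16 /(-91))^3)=3767855 /278528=13.53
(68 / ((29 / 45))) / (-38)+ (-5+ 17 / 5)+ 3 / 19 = -11623 / 2755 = -4.22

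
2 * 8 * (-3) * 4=-192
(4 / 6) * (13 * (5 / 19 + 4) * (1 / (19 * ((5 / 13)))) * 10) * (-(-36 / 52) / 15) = 4212 / 1805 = 2.33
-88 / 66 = -4 / 3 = -1.33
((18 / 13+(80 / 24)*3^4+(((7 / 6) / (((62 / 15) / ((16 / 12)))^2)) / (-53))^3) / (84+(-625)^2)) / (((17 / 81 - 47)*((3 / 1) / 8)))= -50344276472709186688 / 1271755878452211394482955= -0.00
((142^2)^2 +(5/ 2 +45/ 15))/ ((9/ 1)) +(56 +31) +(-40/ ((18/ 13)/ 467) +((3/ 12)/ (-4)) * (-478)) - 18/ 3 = 3251731835/ 72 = 45162942.15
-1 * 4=-4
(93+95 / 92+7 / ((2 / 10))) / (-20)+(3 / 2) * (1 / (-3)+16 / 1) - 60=-79031 / 1840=-42.95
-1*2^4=-16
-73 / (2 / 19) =-1387 / 2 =-693.50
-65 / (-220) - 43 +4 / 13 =-24251 / 572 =-42.40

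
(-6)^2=36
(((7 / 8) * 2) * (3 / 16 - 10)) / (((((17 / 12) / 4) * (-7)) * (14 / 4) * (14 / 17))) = 471 / 196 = 2.40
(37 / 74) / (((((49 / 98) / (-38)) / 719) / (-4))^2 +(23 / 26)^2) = 4037027027072 / 6318305613545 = 0.64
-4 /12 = -1 /3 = -0.33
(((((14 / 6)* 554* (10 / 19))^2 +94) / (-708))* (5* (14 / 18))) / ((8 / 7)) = -184263741235 / 82810512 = -2225.13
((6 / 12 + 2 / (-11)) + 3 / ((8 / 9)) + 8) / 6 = 343 / 176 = 1.95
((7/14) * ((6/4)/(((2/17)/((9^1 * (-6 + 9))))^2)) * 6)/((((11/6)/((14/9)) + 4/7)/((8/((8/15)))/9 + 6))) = 14536989/14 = 1038356.36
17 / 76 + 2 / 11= 339 / 836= 0.41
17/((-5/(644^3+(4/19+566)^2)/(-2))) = 3282197438792/1805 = 1818391932.85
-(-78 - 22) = 100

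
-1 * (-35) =35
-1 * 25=-25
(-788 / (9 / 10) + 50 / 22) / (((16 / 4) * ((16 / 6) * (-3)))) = 86455 / 3168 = 27.29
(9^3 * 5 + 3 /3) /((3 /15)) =18230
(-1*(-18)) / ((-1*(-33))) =6 / 11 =0.55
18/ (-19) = -18/ 19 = -0.95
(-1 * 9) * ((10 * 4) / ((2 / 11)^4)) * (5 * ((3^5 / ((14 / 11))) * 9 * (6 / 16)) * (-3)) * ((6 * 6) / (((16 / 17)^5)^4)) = 26089044490437224747349829969101756825 / 67699845898419233783545856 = 385363425045.05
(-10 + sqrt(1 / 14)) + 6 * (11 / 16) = -47 / 8 + sqrt(14) / 14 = -5.61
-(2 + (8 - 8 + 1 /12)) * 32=-200 /3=-66.67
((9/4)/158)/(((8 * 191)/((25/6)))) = 75/1931392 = 0.00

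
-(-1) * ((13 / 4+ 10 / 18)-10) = -223 / 36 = -6.19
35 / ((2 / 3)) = 105 / 2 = 52.50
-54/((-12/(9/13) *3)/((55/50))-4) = 99/94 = 1.05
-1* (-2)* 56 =112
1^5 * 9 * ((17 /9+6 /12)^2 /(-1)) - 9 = -2173 /36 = -60.36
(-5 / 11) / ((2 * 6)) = -5 / 132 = -0.04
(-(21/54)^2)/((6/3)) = -49/648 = -0.08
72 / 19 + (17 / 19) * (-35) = -523 / 19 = -27.53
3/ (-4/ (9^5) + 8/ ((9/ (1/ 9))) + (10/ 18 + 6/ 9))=177147/ 77999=2.27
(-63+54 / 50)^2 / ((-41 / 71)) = -170137584 / 25625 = -6639.52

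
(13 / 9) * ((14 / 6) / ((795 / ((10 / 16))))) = 91 / 34344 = 0.00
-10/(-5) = 2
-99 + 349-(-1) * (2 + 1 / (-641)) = 161531 / 641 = 252.00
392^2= 153664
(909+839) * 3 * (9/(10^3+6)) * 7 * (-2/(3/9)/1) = -991116/503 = -1970.41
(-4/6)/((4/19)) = -19/6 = -3.17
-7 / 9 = -0.78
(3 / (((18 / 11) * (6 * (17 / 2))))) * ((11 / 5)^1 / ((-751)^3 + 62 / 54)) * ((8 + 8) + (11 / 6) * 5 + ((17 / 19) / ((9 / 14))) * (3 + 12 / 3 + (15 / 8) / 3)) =-2961233 / 443268982014960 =-0.00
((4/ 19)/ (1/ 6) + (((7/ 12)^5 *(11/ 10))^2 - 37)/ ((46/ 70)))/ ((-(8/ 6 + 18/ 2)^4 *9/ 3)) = 29781421359415283/ 18510020693962260480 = 0.00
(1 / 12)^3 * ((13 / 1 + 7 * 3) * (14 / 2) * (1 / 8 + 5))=0.71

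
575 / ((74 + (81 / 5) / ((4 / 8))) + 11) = 2875 / 587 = 4.90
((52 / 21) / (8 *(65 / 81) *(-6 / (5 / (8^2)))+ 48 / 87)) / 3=-1131 / 674828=-0.00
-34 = -34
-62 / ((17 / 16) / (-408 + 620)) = -210304 / 17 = -12370.82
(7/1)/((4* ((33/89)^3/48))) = 19739132/11979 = 1647.81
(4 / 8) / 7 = 1 / 14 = 0.07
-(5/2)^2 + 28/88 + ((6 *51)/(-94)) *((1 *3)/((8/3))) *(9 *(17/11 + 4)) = -780507/4136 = -188.71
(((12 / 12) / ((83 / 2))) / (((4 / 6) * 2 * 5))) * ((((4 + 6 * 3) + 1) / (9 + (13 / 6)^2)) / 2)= 621 / 204595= 0.00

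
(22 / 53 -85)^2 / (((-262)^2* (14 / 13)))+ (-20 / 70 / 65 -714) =-125267303015819 / 175467106360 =-713.91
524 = 524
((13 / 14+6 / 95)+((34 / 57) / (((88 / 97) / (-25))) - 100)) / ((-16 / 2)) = 533359 / 36960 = 14.43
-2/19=-0.11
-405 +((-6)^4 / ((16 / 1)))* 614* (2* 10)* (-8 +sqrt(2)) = -7957845 +994680* sqrt(2) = -6551155.05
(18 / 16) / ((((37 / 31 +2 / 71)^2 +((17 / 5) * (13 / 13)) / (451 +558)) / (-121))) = -26615163316005 / 292490738096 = -90.99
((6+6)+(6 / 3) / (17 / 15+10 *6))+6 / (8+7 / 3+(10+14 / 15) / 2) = 899196 / 72443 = 12.41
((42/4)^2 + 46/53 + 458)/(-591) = -120653/125292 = -0.96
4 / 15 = 0.27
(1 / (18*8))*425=425 / 144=2.95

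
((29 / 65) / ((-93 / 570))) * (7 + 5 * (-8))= 36366 / 403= 90.24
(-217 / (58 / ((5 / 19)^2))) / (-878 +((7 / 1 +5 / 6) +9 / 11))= 179025 / 600679813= 0.00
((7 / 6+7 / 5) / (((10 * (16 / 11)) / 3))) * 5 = 847 / 320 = 2.65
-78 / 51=-26 / 17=-1.53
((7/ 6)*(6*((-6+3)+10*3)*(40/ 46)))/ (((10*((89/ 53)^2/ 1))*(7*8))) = 75843/ 728732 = 0.10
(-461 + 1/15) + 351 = -1649/15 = -109.93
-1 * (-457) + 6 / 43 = 19657 / 43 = 457.14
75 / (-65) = -15 / 13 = -1.15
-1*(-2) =2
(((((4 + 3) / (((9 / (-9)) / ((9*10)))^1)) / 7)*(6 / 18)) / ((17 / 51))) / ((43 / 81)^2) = -590490 / 1849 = -319.36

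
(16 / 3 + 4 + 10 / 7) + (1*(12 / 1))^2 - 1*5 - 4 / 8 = 149.26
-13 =-13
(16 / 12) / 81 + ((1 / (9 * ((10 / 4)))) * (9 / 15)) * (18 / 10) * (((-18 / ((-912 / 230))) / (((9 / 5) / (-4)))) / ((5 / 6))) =-65168 / 115425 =-0.56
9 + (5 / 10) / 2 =37 / 4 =9.25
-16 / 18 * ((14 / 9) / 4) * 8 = -224 / 81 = -2.77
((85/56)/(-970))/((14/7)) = -0.00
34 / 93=0.37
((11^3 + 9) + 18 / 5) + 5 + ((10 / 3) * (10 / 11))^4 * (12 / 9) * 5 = 33989995909 / 17788815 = 1910.75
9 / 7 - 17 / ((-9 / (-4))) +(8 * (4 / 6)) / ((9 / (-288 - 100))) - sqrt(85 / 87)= -44641 / 189 - sqrt(7395) / 87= -237.18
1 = 1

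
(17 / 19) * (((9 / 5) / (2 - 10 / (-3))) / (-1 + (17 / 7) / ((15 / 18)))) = 0.16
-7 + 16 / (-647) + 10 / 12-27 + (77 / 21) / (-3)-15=-575471 / 11646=-49.41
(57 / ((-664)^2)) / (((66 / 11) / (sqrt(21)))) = 19 * sqrt(21) / 881792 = 0.00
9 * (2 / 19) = 18 / 19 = 0.95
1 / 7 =0.14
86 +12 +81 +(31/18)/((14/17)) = 45635/252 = 181.09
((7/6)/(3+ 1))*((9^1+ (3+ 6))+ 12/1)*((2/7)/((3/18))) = 15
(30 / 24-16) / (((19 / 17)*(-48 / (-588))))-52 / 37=-1834247 / 11248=-163.07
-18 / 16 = -9 / 8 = -1.12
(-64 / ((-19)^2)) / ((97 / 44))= -2816 / 35017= -0.08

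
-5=-5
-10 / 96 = -5 / 48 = -0.10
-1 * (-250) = 250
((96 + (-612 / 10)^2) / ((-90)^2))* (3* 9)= 8003 / 625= 12.80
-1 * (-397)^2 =-157609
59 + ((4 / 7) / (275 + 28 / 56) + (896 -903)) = 52.00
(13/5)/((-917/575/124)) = -185380/917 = -202.16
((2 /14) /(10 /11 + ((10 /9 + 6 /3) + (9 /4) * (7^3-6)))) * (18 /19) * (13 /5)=92664 /200736235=0.00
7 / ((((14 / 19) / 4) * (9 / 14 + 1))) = 532 / 23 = 23.13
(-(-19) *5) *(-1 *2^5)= -3040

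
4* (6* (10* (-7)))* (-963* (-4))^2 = -24927678720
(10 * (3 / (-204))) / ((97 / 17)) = -5 / 194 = -0.03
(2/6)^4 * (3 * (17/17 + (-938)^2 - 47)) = 293266/9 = 32585.11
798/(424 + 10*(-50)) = -21/2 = -10.50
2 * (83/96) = 83/48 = 1.73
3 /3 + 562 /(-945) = 383 /945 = 0.41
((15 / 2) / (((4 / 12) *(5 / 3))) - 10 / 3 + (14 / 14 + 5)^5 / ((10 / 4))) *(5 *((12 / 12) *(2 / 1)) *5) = 468085 / 3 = 156028.33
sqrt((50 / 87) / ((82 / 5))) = 5*sqrt(17835) / 3567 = 0.19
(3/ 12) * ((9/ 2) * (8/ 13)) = 9/ 13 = 0.69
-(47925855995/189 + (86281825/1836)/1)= -253622952.10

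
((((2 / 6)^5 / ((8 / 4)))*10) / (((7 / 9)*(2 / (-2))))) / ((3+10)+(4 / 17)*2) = -85 / 43281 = -0.00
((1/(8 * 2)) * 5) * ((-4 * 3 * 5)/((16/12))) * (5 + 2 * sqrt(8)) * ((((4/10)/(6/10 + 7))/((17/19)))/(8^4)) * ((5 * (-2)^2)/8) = -1125 * sqrt(2)/557056- 5625/2228224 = -0.01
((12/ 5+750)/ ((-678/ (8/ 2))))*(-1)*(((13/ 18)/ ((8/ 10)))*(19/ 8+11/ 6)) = 274417/ 16272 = 16.86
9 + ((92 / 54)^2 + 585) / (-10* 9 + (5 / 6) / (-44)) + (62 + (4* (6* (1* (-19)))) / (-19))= 510899897 / 5774895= 88.47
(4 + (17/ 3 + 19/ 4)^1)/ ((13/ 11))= 1903/ 156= 12.20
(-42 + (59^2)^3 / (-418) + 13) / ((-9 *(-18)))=-4686727307 / 7524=-622903.68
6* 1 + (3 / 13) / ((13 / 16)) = 1062 / 169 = 6.28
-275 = -275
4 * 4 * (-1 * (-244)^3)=232428544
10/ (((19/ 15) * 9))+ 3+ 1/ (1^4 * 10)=2267/ 570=3.98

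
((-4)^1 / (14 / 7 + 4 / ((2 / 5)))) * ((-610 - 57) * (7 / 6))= 4669 / 18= 259.39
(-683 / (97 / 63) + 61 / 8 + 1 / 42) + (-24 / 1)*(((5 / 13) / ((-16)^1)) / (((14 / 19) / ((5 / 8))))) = -369005129 / 847392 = -435.46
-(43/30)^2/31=-1849/27900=-0.07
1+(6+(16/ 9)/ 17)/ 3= 1393/ 459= 3.03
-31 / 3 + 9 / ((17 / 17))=-4 / 3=-1.33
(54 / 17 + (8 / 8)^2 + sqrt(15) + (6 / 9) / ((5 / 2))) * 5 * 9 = 45 * sqrt(15) + 3399 / 17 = 374.23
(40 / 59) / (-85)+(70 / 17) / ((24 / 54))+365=750759 / 2006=374.26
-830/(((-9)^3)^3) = 830/387420489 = 0.00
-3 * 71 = -213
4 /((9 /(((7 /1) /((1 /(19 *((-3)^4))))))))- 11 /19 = 90961 /19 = 4787.42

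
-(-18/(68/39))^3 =43243551/39304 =1100.23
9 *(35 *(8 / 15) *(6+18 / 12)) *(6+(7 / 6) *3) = 11970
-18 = -18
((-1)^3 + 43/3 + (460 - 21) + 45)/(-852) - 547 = -349906/639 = -547.58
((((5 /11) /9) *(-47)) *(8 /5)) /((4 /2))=-188 /99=-1.90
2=2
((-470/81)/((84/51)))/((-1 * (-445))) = -799/100926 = -0.01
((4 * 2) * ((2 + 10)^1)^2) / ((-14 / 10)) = -5760 / 7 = -822.86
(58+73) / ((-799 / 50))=-8.20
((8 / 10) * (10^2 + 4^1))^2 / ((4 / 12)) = 519168 / 25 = 20766.72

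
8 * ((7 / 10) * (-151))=-4228 / 5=-845.60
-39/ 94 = -0.41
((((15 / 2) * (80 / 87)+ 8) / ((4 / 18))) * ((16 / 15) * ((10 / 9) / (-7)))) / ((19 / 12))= -27648 / 3857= -7.17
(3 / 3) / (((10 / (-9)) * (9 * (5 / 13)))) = -13 / 50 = -0.26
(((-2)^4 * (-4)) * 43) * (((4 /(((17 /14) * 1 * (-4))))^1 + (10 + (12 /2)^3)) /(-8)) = 1316832 /17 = 77460.71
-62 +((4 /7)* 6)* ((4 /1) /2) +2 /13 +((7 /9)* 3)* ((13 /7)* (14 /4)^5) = 2220.96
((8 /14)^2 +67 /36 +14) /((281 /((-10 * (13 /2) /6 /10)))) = -371215 /5948208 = -0.06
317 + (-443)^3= -86937990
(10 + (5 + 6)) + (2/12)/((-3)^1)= 377/18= 20.94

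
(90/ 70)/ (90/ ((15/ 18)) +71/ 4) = 36/ 3521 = 0.01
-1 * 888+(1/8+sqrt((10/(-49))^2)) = -347967/392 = -887.67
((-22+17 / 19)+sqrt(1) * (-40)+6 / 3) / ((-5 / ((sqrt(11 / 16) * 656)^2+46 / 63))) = 20931567802 / 5985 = 3497337.98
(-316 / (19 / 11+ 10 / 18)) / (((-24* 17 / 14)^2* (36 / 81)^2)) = -3449061 / 4180096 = -0.83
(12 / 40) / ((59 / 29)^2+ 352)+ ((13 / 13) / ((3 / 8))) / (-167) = -22697017 / 1500560130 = -0.02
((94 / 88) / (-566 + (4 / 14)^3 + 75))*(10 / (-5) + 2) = 0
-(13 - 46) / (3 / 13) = 143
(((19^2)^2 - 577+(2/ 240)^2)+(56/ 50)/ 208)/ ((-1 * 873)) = -24288077821/ 163425600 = -148.62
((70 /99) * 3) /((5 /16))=224 /33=6.79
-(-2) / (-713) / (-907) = 2 / 646691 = 0.00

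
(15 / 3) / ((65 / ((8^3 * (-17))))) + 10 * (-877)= -122714 / 13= -9439.54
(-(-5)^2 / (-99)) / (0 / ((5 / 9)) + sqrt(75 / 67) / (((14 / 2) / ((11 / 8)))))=280 * sqrt(201) / 3267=1.22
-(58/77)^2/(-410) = 1682/1215445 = 0.00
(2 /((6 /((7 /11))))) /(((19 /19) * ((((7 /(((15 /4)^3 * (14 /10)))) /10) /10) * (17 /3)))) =118125 /2992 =39.48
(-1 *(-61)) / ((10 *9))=61 / 90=0.68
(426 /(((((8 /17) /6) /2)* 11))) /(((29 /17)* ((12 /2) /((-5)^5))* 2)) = -192365625 /1276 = -150756.76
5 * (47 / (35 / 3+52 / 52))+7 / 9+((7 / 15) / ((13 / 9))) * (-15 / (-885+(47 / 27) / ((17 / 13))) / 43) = 749469673105 / 38771280756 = 19.33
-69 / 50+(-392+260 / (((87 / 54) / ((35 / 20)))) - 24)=-195701 / 1450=-134.97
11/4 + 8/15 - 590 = -35203/60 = -586.72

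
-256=-256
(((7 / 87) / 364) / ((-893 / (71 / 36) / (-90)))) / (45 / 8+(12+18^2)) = 355 / 2760283539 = 0.00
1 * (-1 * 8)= -8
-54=-54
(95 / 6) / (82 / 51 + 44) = 1615 / 4652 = 0.35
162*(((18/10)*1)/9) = 162/5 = 32.40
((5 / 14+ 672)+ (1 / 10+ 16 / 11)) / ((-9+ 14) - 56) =-259456 / 19635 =-13.21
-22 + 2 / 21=-21.90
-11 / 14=-0.79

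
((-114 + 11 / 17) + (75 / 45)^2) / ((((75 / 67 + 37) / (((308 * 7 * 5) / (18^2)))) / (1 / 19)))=-1527399335 / 300691359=-5.08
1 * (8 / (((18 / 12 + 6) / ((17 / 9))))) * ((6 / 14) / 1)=0.86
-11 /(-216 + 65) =11 /151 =0.07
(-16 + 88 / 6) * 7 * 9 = -84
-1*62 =-62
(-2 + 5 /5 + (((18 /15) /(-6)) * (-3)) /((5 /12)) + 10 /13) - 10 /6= -446 /975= -0.46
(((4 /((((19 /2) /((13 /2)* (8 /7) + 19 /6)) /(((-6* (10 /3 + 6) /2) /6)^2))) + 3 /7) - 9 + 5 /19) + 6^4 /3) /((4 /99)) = 20573927 /1596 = 12890.93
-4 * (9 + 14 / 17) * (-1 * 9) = 6012 / 17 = 353.65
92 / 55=1.67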